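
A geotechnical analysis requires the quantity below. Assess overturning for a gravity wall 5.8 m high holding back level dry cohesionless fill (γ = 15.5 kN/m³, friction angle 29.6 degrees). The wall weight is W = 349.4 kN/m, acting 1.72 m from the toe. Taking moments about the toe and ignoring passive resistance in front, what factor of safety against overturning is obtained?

3.52

K_a = tan²(45° − 29.6°/2) = 0.3387.
P_a = ½K_aγH² = 0.5×0.3387×15.5×5.8² = 88.31 kN/m, acting at H/3 = 1.933 m above the base.
Overturning moment M_o = P_a × H/3 = 88.31 × 1.933 = 170.7.
Resisting moment M_r = W × 1.72 = 349.4 × 1.72 = 601.0.
FS_overturning = M_r/M_o = 601.0/170.7 = 3.520.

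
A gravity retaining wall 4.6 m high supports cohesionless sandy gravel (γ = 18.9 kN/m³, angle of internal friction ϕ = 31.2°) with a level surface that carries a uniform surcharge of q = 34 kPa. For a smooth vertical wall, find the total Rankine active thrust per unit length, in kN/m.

K_a = tan²(45° − φ/2) = 0.3175.
Soil triangle: ½ K_a γ H² = 0.5×0.3175×18.9×4.6² = 63.49 kN/m.
Surcharge rectangle: K_a q H = 0.3175×34×4.6 = 49.66 kN/m.
Total = 63.49 + 49.66 = 113.1 kN/m.

113 kN/m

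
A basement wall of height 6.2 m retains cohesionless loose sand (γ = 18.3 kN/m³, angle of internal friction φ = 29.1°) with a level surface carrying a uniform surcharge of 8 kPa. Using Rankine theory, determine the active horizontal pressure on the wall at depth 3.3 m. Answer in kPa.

K_a = (1 − sin φ)/(1 + sin φ) = 0.3456.
σ_v = γz + q = 18.3 × 3.3 + 8 = 68.39 kPa.
σ_h = K_a σ_v = 0.3456 × 68.39 = 23.63 kPa.

23.6 kPa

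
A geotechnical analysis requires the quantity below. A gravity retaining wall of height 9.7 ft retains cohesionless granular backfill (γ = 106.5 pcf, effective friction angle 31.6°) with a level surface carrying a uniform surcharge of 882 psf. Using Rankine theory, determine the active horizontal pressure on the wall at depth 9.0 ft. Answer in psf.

575 psf

K_a = (1 − sin φ)/(1 + sin φ) = 0.3123.
σ_v = γz + q = 106.5 × 9.0 + 882 = 1840 psf.
σ_h = K_a σ_v = 0.3123 × 1840 = 574.9 psf.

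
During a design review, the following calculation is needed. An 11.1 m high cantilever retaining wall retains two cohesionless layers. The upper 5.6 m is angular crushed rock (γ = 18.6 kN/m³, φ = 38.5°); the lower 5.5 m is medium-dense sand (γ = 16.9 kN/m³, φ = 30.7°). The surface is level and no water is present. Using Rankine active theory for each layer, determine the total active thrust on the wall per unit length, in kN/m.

336 kN/m

K_a1 = tan²(45°−38.5°/2) = 0.2327; K_a2 = tan²(45°−30.7°/2) = 0.3240.
Layer 1: σ at base = K_a1 γ₁ h₁ = 24.23 kPa; P₁ = ½×24.23×5.6 = 67.85.
Layer 2: σ_v at top = γ₁h₁ = 104.2; σ_h top = K_a2×104.2 = 33.75; σ_h base = K_a2×(104.2+16.9×5.5) = 63.87.
P₂ = ½(33.75+63.87)×5.5 = 268.5. Total P_a = 67.85+268.5 = 336.3 kN/m.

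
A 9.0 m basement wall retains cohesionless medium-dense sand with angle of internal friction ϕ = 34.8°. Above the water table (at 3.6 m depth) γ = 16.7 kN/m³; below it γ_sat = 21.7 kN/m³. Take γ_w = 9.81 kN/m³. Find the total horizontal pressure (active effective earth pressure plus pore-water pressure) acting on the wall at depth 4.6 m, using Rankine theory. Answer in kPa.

K_a = (1 − sin φ)/(1 + sin φ) = 0.2733.
γ' = 21.7 − 9.81 = 11.89 kN/m³.
Effective vertical stress at 4.6 m: σ'_v = 16.7×3.6 + 11.89×1.000 = 72.01 kPa.
σ'_h = K_a σ'_v = 0.2733 × 72.01 = 19.68 kPa; u = γ_w × 1.000 = 9.810 kPa.
Total σ_h = 19.68 + 9.810 = 29.49 kPa.

29.5 kPa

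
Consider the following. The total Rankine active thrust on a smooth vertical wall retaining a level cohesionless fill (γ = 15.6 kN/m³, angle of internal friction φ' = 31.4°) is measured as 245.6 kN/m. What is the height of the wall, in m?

K_a = 0.3149. P_a = ½ K_a γ H² ⇒ H = √(2P_a/(K_a γ)).
H = √(2×245.6/(0.3149×15.6)) = 9.999 m.

10.00 m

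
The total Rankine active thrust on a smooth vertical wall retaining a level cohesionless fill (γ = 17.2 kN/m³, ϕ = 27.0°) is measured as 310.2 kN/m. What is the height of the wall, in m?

9.80 m

K_a = 0.3755. P_a = ½ K_a γ H² ⇒ H = √(2P_a/(K_a γ)).
H = √(2×310.2/(0.3755×17.2)) = 9.801 m.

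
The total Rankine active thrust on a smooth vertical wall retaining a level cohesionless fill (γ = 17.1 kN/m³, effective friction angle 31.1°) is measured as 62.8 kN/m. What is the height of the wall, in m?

K_a = 0.3188. P_a = ½ K_a γ H² ⇒ H = √(2P_a/(K_a γ)).
H = √(2×62.8/(0.3188×17.1)) = 4.800 m.

4.80 m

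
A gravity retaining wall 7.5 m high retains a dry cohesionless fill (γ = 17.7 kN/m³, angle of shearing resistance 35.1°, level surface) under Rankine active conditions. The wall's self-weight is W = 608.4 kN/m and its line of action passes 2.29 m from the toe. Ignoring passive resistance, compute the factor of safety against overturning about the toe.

K_a = tan²(45° − 35.1°/2) = 0.2698.
P_a = ½K_aγH² = 0.5×0.2698×17.7×7.5² = 134.3 kN/m, acting at H/3 = 2.500 m above the base.
Overturning moment M_o = P_a × H/3 = 134.3 × 2.500 = 335.8.
Resisting moment M_r = W × 2.29 = 608.4 × 2.29 = 1393.
FS_overturning = M_r/M_o = 1393/335.8 = 4.149.

4.15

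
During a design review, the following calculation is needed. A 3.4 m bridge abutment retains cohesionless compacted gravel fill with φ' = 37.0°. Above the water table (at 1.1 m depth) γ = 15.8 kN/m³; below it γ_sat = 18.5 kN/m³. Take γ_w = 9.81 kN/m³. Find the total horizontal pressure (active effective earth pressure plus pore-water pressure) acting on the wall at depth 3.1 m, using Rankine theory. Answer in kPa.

28.3 kPa

K_a = (1 − sin φ)/(1 + sin φ) = 0.2486.
γ' = 18.5 − 9.81 = 8.690 kN/m³.
Effective vertical stress at 3.1 m: σ'_v = 15.8×1.1 + 8.690×2.00 = 34.76 kPa.
σ'_h = K_a σ'_v = 0.2486 × 34.76 = 8.641 kPa; u = γ_w × 2.00 = 19.62 kPa.
Total σ_h = 8.641 + 19.62 = 28.26 kPa.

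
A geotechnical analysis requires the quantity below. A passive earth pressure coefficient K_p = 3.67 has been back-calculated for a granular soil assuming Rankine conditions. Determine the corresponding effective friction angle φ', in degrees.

34.9°

K_p = (1+sin φ)/(1−sin φ) ⇒ sin φ = (K_p − 1)/(K_p + 1) = 0.5717.
φ = arcsin(0.5717) = 34.87°.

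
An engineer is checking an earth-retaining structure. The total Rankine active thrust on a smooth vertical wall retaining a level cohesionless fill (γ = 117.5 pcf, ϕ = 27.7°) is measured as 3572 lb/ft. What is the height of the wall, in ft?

12.9 ft

K_a = 0.3653. P_a = ½ K_a γ H² ⇒ H = √(2P_a/(K_a γ)).
H = √(2×3572/(0.3653×117.5)) = 12.90 ft.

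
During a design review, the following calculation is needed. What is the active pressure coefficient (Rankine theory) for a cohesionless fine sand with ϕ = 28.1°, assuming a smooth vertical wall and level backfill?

K_a = (1 − sin φ)/(1 + sin φ) = (1 − sin 28.1°)/(1 + sin 28.1°) = 0.3596.

0.360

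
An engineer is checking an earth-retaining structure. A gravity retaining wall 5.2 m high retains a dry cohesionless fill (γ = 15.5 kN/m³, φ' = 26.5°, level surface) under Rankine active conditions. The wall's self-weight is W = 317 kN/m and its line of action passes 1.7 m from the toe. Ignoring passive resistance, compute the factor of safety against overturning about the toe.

K_a = tan²(45° − 26.5°/2) = 0.3829.
P_a = ½K_aγH² = 0.5×0.3829×15.5×5.2² = 80.25 kN/m, acting at H/3 = 1.733 m above the base.
Overturning moment M_o = P_a × H/3 = 80.25 × 1.733 = 139.1.
Resisting moment M_r = W × 1.7 = 317 × 1.7 = 538.9.
FS_overturning = M_r/M_o = 538.9/139.1 = 3.874.

3.87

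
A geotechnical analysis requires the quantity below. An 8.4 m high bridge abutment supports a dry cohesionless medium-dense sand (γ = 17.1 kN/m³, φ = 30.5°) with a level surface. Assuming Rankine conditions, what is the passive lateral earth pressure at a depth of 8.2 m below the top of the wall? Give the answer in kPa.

429 kPa

K_p = (1 + sin φ)/(1 − sin φ) = 3.061.
σ_h = K_p γ z = 3.061 × 17.1 × 8.2 = 429.2 kPa.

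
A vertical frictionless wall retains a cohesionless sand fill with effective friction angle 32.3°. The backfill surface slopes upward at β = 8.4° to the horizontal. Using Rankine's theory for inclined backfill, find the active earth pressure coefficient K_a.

0.313

K_a = cos β · (cos β − √(cos²β − cos²φ)) / (cos β + √(cos²β − cos²φ)).
cos β = 0.9893, cos φ = 0.8453, √(cos²β − cos²φ) = 0.5140.
K_a = 0.9893 × (0.9893 − 0.5140)/(0.9893 + 0.5140) = 0.3128.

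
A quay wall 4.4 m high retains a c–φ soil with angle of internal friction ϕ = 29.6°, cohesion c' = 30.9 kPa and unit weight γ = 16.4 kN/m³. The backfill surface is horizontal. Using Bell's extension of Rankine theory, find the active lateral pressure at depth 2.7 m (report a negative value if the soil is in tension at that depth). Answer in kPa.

-21.0 kPa

K_a = (1 − sin φ)/(1 + sin φ) = 0.3387.
σ_a = K_a γ z − 2c√K_a = 0.3387×16.4×2.7 − 2×30.9×0.5820 = -20.97 kPa.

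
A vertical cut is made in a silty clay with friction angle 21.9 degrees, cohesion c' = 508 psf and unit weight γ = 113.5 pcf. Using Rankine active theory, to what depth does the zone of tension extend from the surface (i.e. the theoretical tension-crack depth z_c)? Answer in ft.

K_a = tan²(45° − 21.9°/2) = 0.4567; √K_a = 0.6758.
The active pressure is zero where K_a γ z = 2c√K_a, so z_c = 2c/(γ√K_a) = 2×508/(113.5×0.6758) = 13.25 ft.

13.2 ft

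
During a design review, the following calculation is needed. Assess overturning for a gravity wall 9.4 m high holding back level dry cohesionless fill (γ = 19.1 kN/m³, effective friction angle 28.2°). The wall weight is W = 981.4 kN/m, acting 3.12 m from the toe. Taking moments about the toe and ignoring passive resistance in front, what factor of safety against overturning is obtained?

K_a = tan²(45° − 28.2°/2) = 0.3582.
P_a = ½K_aγH² = 0.5×0.3582×19.1×9.4² = 302.3 kN/m, acting at H/3 = 3.133 m above the base.
Overturning moment M_o = P_a × H/3 = 302.3 × 3.133 = 947.1.
Resisting moment M_r = W × 3.12 = 981.4 × 3.12 = 3062.
FS_overturning = M_r/M_o = 3062/947.1 = 3.233.

3.23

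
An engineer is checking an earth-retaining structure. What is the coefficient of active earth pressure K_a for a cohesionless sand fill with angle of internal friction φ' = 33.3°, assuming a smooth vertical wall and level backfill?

K_a = (1 − sin φ)/(1 + sin φ) = (1 − sin 33.3°)/(1 + sin 33.3°) = 0.2911.

0.291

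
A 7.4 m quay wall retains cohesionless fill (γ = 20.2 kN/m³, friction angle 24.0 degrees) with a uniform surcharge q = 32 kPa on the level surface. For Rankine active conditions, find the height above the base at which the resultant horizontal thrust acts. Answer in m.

2.84 m

K_a = 0.4217.
Triangular part P₁ = ½K_aγH² = 233.2 at H/3 = 2.467 m; rectangular part P₂ = K_a q H = 99.87 at H/2 = 3.700 m.
ȳ = (P₁·2.467 + P₂·3.700)/(P₁+P₂) = 2.836 m.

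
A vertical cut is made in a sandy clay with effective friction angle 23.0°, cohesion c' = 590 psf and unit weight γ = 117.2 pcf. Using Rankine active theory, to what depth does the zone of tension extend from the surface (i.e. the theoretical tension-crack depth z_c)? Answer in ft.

K_a = tan²(45° − 23.0°/2) = 0.4381; √K_a = 0.6619.
The active pressure is zero where K_a γ z = 2c√K_a, so z_c = 2c/(γ√K_a) = 2×590/(117.2×0.6619) = 15.21 ft.

15.2 ft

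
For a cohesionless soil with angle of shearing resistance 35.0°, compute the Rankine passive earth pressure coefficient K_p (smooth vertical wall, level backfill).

3.69

K_p = (1 + sin φ)/(1 − sin φ) = tan²(45° + 35.0°/2) = 3.690.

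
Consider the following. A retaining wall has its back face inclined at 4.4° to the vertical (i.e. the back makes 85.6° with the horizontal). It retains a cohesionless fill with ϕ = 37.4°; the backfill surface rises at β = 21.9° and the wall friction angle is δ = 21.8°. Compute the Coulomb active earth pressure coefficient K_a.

0.342

K_a = sin²(α+φ) / [sin²α · sin(α−δ) · (1 + √{sin(φ+δ)sin(φ−β) / (sin(α−δ)sin(α+β))})²].
With α = 85.6°, φ = 37.4°, δ = 21.8°, β = 21.9°: K_a = 0.3422.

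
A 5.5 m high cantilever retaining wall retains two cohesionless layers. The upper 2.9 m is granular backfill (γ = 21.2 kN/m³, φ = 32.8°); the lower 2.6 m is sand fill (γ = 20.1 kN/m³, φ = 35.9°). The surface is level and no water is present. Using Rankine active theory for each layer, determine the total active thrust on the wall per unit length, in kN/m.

85.9 kN/m

K_a1 = tan²(45°−32.8°/2) = 0.2973; K_a2 = tan²(45°−35.9°/2) = 0.2607.
Layer 1: σ at base = K_a1 γ₁ h₁ = 18.28 kPa; P₁ = ½×18.28×2.9 = 26.50.
Layer 2: σ_v at top = γ₁h₁ = 61.48; σ_h top = K_a2×61.48 = 16.03; σ_h base = K_a2×(61.48+20.1×2.6) = 29.66.
P₂ = ½(16.03+29.66)×2.6 = 59.39. Total P_a = 26.50+59.39 = 85.89 kN/m.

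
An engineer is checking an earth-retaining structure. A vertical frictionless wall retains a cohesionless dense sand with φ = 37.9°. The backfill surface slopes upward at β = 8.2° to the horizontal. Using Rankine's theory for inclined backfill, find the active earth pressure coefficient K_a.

K_a = cos β · (cos β − √(cos²β − cos²φ)) / (cos β + √(cos²β − cos²φ)).
cos β = 0.9898, cos φ = 0.7891, √(cos²β − cos²φ) = 0.5975.
K_a = 0.9898 × (0.9898 − 0.5975)/(0.9898 + 0.5975) = 0.2446.

0.245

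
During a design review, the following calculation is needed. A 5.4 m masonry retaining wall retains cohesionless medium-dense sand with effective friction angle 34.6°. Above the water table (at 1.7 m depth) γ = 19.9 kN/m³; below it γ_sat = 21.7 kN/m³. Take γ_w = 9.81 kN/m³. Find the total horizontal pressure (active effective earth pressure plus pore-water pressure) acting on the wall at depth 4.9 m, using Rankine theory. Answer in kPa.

K_a = (1 − sin φ)/(1 + sin φ) = 0.2756.
γ' = 21.7 − 9.81 = 11.89 kN/m³.
Effective vertical stress at 4.9 m: σ'_v = 19.9×1.7 + 11.89×3.20 = 71.88 kPa.
σ'_h = K_a σ'_v = 0.2756 × 71.88 = 19.81 kPa; u = γ_w × 3.20 = 31.39 kPa.
Total σ_h = 19.81 + 31.39 = 51.20 kPa.

51.2 kPa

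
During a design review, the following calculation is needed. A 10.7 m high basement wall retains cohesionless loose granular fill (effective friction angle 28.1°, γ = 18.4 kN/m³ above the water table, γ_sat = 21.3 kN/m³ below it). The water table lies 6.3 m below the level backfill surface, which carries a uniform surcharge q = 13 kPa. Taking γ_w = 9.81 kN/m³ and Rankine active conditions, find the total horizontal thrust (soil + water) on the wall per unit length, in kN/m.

K_a = tan²(45° − φ/2) = 0.3596.
γ' = 21.3 − 9.81 = 11.49 kN/m³. h₂ = H − d_w = 4.4 m.
σ'_h: at surface K_a·q = 4.675; at WT K_a(q+γd_w) = 46.36; at base K_a(q+γd_w+γ'h₂) = 64.54 kPa.
P₁ = ½(4.675+46.36)×6.3 = 160.8; P₂ = ½(46.36+64.54)×4.4 = 244.0; P_w = ½γ_w h₂² = 94.96.
Total = 160.8+244.0+94.96 = 499.7 kN/m.

500 kN/m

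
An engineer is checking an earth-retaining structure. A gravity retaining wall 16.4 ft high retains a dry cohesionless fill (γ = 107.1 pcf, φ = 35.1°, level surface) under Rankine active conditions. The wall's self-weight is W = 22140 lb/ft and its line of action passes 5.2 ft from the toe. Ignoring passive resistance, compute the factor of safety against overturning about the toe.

5.42

K_a = tan²(45° − 35.1°/2) = 0.2698.
P_a = ½K_aγH² = 0.5×0.2698×107.1×16.4² = 3886 lb/ft, acting at H/3 = 5.467 ft above the base.
Overturning moment M_o = P_a × H/3 = 3886 × 5.467 = 21250.
Resisting moment M_r = W × 5.2 = 22140 × 5.2 = 115100.
FS_overturning = M_r/M_o = 115100/21250 = 5.419.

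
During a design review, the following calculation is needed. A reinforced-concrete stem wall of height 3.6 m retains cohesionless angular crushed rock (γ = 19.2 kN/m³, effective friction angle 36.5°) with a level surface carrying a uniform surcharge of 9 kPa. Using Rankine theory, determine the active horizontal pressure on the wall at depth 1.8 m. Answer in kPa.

11.1 kPa

K_a = (1 − sin φ)/(1 + sin φ) = 0.2541.
σ_v = γz + q = 19.2 × 1.8 + 9 = 43.56 kPa.
σ_h = K_a σ_v = 0.2541 × 43.56 = 11.07 kPa.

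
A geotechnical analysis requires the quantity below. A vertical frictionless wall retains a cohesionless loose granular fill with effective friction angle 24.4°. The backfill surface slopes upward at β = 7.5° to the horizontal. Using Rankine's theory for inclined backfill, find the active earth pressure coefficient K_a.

K_a = cos β · (cos β − √(cos²β − cos²φ)) / (cos β + √(cos²β − cos²φ)).
cos β = 0.9914, cos φ = 0.9107, √(cos²β − cos²φ) = 0.3919.
K_a = 0.9914 × (0.9914 − 0.3919)/(0.9914 + 0.3919) = 0.4297.

0.430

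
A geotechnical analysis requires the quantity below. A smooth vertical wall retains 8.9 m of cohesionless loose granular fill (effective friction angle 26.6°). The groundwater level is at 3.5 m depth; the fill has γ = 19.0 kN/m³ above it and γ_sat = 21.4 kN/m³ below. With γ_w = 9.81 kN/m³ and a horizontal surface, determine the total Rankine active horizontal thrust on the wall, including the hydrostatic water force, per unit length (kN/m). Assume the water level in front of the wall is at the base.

389 kN/m

K_a = tan²(45° − φ/2) = 0.3814.
γ' = 21.4 − 9.81 = 11.59 kN/m³. Depth below WT = 5.4 m.
σ'_h at WT = K_a γ d_w = 25.37 kPa; at base = 25.37 + K_a γ' × 5.4 = 49.24 kPa.
P₁ (0–3.5 m) = ½×25.37×3.5 = 44.39. P₂ (3.5–8.9 m) = ½(25.37+49.24)×5.4 = 201.4.
P_w = ½ γ_w h₂² = 0.5×9.81×5.4² = 143.0. Total = 44.39+201.4+143.0 = 388.9 kN/m.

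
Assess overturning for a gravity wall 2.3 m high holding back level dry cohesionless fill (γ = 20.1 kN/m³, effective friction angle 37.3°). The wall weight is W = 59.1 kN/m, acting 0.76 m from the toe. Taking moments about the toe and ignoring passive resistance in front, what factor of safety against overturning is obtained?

4.49

K_a = tan²(45° − 37.3°/2) = 0.2453.
P_a = ½K_aγH² = 0.5×0.2453×20.1×2.3² = 13.04 kN/m, acting at H/3 = 0.7667 m above the base.
Overturning moment M_o = P_a × H/3 = 13.04 × 0.7667 = 10.000.
Resisting moment M_r = W × 0.76 = 59.1 × 0.76 = 44.92.
FS_overturning = M_r/M_o = 44.92/10.000 = 4.492.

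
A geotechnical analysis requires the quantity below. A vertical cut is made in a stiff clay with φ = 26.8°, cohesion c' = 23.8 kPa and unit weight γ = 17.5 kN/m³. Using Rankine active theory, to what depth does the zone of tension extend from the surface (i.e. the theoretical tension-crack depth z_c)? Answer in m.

4.42 m

K_a = tan²(45° − 26.8°/2) = 0.3785; √K_a = 0.6152.
The active pressure is zero where K_a γ z = 2c√K_a, so z_c = 2c/(γ√K_a) = 2×23.8/(17.5×0.6152) = 4.421 m.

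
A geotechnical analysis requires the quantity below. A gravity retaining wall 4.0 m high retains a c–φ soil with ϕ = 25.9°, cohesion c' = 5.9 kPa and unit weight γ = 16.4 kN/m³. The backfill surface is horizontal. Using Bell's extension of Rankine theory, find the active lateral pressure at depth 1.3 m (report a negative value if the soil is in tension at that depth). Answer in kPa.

0.969 kPa

K_a = (1 − sin φ)/(1 + sin φ) = 0.3920.
σ_a = K_a γ z − 2c√K_a = 0.3920×16.4×1.3 − 2×5.9×0.6261 = 0.9692 kPa.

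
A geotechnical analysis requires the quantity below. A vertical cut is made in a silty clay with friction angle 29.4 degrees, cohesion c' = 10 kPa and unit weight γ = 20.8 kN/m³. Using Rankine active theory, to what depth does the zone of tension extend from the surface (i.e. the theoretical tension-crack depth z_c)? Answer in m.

1.65 m

K_a = tan²(45° − 29.4°/2) = 0.3415; √K_a = 0.5844.
The active pressure is zero where K_a γ z = 2c√K_a, so z_c = 2c/(γ√K_a) = 2×10/(20.8×0.5844) = 1.645 m.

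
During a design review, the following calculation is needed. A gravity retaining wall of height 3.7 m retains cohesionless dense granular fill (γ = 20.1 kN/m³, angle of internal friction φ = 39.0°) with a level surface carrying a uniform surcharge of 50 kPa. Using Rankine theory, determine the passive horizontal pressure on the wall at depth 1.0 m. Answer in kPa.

K_p = (1 + sin φ)/(1 − sin φ) = 4.395.
σ_v = γz + q = 20.1 × 1.0 + 50 = 70.10 kPa.
σ_h = K_p σ_v = 4.395 × 70.10 = 308.1 kPa.

308 kPa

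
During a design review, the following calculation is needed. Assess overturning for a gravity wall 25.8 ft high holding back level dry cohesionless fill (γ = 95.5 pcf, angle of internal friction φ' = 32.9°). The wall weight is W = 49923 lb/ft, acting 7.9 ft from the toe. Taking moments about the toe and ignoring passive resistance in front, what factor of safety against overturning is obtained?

4.87

K_a = tan²(45° − 32.9°/2) = 0.2960.
P_a = ½K_aγH² = 0.5×0.2960×95.5×25.8² = 9409 lb/ft, acting at H/3 = 8.600 ft above the base.
Overturning moment M_o = P_a × H/3 = 9409 × 8.600 = 80920.
Resisting moment M_r = W × 7.9 = 49923 × 7.9 = 394400.
FS_overturning = M_r/M_o = 394400/80920 = 4.874.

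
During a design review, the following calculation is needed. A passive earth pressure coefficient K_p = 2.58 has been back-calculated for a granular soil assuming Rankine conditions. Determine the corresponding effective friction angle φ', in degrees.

K_p = (1+sin φ)/(1−sin φ) ⇒ sin φ = (K_p − 1)/(K_p + 1) = 0.4413.
φ = arcsin(0.4413) = 26.19°.

26.2°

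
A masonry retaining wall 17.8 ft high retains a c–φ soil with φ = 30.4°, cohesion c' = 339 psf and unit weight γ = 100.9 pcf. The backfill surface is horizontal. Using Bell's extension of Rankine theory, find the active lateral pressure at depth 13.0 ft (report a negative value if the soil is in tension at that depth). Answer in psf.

41.9 psf

K_a = (1 − sin φ)/(1 + sin φ) = 0.3280.
σ_a = K_a γ z − 2c√K_a = 0.3280×100.9×13.0 − 2×339×0.5727 = 41.93 psf.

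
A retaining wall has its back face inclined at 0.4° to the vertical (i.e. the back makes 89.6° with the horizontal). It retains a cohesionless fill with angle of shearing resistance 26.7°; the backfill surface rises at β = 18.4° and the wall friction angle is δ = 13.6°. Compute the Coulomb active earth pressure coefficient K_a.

K_a = sin²(α+φ) / [sin²α · sin(α−δ) · (1 + √{sin(φ+δ)sin(φ−β) / (sin(α−δ)sin(α+β))})²].
With α = 89.6°, φ = 26.7°, δ = 13.6°, β = 18.4°: K_a = 0.4768.

0.477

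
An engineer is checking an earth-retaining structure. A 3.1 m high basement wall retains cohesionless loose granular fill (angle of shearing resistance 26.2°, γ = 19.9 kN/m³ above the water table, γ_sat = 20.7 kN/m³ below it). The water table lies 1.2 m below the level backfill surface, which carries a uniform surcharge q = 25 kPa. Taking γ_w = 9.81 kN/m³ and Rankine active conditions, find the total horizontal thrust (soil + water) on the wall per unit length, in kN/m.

K_a = tan²(45° − φ/2) = 0.3874.
γ' = 20.7 − 9.81 = 10.89 kN/m³. h₂ = H − d_w = 1.9 m.
σ'_h: at surface K_a·q = 9.686; at WT K_a(q+γd_w) = 18.94; at base K_a(q+γd_w+γ'h₂) = 26.95 kPa.
P₁ = ½(9.686+18.94)×1.2 = 17.17; P₂ = ½(18.94+26.95)×1.9 = 43.60; P_w = ½γ_w h₂² = 17.71.
Total = 17.17+43.60+17.71 = 78.48 kN/m.

78.5 kN/m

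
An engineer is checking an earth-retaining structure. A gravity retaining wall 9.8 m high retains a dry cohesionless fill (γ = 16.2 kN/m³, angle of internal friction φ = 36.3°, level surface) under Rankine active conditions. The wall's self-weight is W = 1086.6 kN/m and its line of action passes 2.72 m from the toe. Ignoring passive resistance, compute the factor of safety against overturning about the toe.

K_a = tan²(45° − 36.3°/2) = 0.2563.
P_a = ½K_aγH² = 0.5×0.2563×16.2×9.8² = 199.4 kN/m, acting at H/3 = 3.267 m above the base.
Overturning moment M_o = P_a × H/3 = 199.4 × 3.267 = 651.2.
Resisting moment M_r = W × 2.72 = 1086.6 × 2.72 = 2956.
FS_overturning = M_r/M_o = 2956/651.2 = 4.538.

4.54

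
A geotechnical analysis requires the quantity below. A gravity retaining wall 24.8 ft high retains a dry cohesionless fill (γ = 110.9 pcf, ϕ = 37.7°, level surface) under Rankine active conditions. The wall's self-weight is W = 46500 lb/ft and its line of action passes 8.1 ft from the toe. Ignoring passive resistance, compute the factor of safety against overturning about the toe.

K_a = tan²(45° − 37.7°/2) = 0.2411.
P_a = ½K_aγH² = 0.5×0.2411×110.9×24.8² = 8221 lb/ft, acting at H/3 = 8.267 ft above the base.
Overturning moment M_o = P_a × H/3 = 8221 × 8.267 = 67960.
Resisting moment M_r = W × 8.1 = 46500 × 8.1 = 376600.
FS_overturning = M_r/M_o = 376600/67960 = 5.542.

5.54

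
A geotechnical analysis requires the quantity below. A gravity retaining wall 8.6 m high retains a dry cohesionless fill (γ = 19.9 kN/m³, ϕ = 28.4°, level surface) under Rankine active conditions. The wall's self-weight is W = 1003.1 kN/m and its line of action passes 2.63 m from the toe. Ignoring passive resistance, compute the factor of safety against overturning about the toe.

3.52

K_a = tan²(45° − 28.4°/2) = 0.3554.
P_a = ½K_aγH² = 0.5×0.3554×19.9×8.6² = 261.5 kN/m, acting at H/3 = 2.867 m above the base.
Overturning moment M_o = P_a × H/3 = 261.5 × 2.867 = 749.7.
Resisting moment M_r = W × 2.63 = 1003.1 × 2.63 = 2638.
FS_overturning = M_r/M_o = 2638/749.7 = 3.519.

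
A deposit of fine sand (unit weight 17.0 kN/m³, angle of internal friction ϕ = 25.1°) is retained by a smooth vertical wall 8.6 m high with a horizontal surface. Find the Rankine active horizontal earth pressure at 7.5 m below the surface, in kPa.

51.5 kPa

K_a = (1 − sin φ)/(1 + sin φ) = 0.4043.
σ_h = K_a γ z = 0.4043 × 17.0 × 7.5 = 51.55 kPa.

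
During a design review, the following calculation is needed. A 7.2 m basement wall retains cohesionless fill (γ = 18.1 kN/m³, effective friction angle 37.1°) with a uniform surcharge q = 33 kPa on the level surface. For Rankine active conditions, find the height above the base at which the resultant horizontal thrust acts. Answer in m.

2.80 m

K_a = 0.2475.
Triangular part P₁ = ½K_aγH² = 116.1 at H/3 = 2.400 m; rectangular part P₂ = K_a q H = 58.81 at H/2 = 3.600 m.
ȳ = (P₁·2.400 + P₂·3.600)/(P₁+P₂) = 2.803 m.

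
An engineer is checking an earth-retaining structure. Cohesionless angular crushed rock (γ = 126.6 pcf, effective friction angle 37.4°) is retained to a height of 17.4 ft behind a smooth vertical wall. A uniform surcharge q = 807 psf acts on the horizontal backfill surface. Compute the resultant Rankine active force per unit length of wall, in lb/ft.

K_a = tan²(45° − φ/2) = 0.2443.
Soil triangle: ½ K_a γ H² = 0.5×0.2443×126.6×17.4² = 4681 lb/ft.
Surcharge rectangle: K_a q H = 0.2443×807×17.4 = 3430 lb/ft.
Total = 4681 + 3430 = 8111 lb/ft.

8110 lb/ft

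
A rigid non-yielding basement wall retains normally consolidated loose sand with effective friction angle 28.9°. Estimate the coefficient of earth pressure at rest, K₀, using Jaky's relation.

K₀ = 1 − sin φ' = 1 − sin 28.9° = 0.5167.

0.517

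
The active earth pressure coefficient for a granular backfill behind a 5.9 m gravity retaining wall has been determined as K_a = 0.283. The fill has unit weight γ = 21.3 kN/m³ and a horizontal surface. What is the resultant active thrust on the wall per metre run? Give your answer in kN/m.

P = ½ K_a γ H² = 0.5 × 0.283 × 21.3 × 5.9² = 104.9 kN/m.

105 kN/m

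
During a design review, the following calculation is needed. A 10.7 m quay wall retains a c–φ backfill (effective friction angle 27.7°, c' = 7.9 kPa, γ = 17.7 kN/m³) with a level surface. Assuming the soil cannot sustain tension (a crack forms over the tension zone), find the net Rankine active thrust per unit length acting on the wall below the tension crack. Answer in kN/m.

275 kN/m

K_a = 0.3653; √K_a = 0.6044.
Tension-crack depth z_c = 2c/(γ√K_a) = 2×7.9/(17.7×0.6044) = 1.477 m.
σ_a at base = K_a γ H − 2c√K_a = 0.3653×17.7×10.7 − 2×7.9×0.6044 = 59.64 kPa.
P_a = ½ × 59.64 × (H − z_c) = 0.5×59.64×9.223 = 275.0 kN/m.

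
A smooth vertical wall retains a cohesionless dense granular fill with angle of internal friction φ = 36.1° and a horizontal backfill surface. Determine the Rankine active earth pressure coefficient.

0.258

K_a = tan²(45° − φ/2) = tan²(26.95°) = 0.2585.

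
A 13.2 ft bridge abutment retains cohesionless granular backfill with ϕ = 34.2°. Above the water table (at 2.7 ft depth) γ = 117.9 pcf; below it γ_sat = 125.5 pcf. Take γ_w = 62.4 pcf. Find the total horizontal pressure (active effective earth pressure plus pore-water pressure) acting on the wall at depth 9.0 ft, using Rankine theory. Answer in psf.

K_a = (1 − sin φ)/(1 + sin φ) = 0.2803.
γ' = 125.5 − 62.4 = 63.10 pcf.
Effective vertical stress at 9.0 ft: σ'_v = 117.9×2.7 + 63.10×6.30 = 715.9 psf.
σ'_h = K_a σ'_v = 0.2803 × 715.9 = 200.7 psf; u = γ_w × 6.30 = 393.1 psf.
Total σ_h = 200.7 + 393.1 = 593.8 psf.

594 psf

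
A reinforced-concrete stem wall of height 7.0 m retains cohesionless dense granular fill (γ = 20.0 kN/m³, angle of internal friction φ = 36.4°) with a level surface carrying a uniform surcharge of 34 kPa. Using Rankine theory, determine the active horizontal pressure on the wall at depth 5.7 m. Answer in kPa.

K_a = (1 − sin φ)/(1 + sin φ) = 0.2552.
σ_v = γz + q = 20.0 × 5.7 + 34 = 148.0 kPa.
σ_h = K_a σ_v = 0.2552 × 148.0 = 37.76 kPa.

37.8 kPa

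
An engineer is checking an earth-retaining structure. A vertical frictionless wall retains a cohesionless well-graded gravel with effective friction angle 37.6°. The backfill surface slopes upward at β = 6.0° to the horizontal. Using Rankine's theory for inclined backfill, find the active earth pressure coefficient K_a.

0.245

K_a = cos β · (cos β − √(cos²β − cos²φ)) / (cos β + √(cos²β − cos²φ)).
cos β = 0.9945, cos φ = 0.7923, √(cos²β − cos²φ) = 0.6011.
K_a = 0.9945 × (0.9945 − 0.6011)/(0.9945 + 0.6011) = 0.2452.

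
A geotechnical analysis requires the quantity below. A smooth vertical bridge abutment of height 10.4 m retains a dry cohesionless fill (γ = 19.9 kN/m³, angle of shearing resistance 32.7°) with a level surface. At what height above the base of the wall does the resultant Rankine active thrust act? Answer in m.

3.47 m

K_a = 0.2985.
The pressure distribution is triangular, so the resultant acts at H/3 above the base = 10.4/3 = 3.467 m.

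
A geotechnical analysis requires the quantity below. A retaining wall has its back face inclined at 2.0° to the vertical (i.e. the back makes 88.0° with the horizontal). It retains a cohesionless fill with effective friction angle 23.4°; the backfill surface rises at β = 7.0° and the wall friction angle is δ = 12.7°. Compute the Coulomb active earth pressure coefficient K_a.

K_a = sin²(α+φ) / [sin²α · sin(α−δ) · (1 + √{sin(φ+δ)sin(φ−β) / (sin(α−δ)sin(α+β))})²].
With α = 88.0°, φ = 23.4°, δ = 12.7°, β = 7.0°: K_a = 0.4478.

0.448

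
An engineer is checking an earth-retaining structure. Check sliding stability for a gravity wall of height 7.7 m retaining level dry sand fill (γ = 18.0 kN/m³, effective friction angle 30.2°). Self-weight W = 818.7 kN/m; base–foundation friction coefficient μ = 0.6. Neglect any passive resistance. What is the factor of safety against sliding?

2.78

K_a = tan²(45° − 30.2°/2) = 0.3307.
P_a = ½K_aγH² = 0.5×0.3307×18.0×7.7² = 176.4 kN/m, acting at H/3 = 2.567 m above the base.
FS_sliding = μW / P_a = 0.6×818.7 / 176.4 = 2.784.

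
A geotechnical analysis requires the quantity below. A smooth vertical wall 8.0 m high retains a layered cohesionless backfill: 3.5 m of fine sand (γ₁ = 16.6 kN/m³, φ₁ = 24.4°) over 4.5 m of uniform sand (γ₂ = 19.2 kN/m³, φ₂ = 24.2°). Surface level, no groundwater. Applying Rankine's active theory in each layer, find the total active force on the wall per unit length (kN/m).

233 kN/m

K_a1 = tan²(45°−24.4°/2) = 0.4153; K_a2 = tan²(45°−24.2°/2) = 0.4185.
Layer 1: σ at base = K_a1 γ₁ h₁ = 24.13 kPa; P₁ = ½×24.13×3.5 = 42.23.
Layer 2: σ_v at top = γ₁h₁ = 58.10; σ_h top = K_a2×58.10 = 24.32; σ_h base = K_a2×(58.10+19.2×4.5) = 60.48.
P₂ = ½(24.32+60.48)×4.5 = 190.8. Total P_a = 42.23+190.8 = 233.0 kN/m.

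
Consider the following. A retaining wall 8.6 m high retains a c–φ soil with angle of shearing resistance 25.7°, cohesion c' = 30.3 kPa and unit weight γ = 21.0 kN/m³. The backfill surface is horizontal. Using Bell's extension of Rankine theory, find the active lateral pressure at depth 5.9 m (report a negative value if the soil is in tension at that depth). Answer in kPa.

K_a = (1 − sin φ)/(1 + sin φ) = 0.3950.
σ_a = K_a γ z − 2c√K_a = 0.3950×21.0×5.9 − 2×30.3×0.6285 = 10.86 kPa.

10.9 kPa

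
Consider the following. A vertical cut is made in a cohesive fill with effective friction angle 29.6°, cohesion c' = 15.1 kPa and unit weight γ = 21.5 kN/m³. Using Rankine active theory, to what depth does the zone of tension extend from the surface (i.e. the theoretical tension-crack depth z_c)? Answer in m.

K_a = tan²(45° − 29.6°/2) = 0.3387; √K_a = 0.5820.
The active pressure is zero where K_a γ z = 2c√K_a, so z_c = 2c/(γ√K_a) = 2×15.1/(21.5×0.5820) = 2.413 m.

2.41 m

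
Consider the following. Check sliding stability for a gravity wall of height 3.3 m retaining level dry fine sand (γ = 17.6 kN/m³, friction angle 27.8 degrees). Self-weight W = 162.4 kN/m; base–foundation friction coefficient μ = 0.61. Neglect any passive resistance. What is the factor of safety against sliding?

K_a = tan²(45° − 27.8°/2) = 0.3639.
P_a = ½K_aγH² = 0.5×0.3639×17.6×3.3² = 34.87 kN/m, acting at H/3 = 1.100 m above the base.
FS_sliding = μW / P_a = 0.61×162.4 / 34.87 = 2.841.

2.84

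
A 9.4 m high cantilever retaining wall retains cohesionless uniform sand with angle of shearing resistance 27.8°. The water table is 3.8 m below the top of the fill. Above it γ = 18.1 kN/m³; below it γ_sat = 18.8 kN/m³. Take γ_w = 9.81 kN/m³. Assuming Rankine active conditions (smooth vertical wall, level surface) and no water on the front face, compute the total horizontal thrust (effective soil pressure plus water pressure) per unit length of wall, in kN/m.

K_a = tan²(45° − φ/2) = 0.3639.
γ' = 18.8 − 9.81 = 8.990 kN/m³. Depth below WT = 5.6 m.
σ'_h at WT = K_a γ d_w = 25.03 kPa; at base = 25.03 + K_a γ' × 5.6 = 43.35 kPa.
P₁ (0–3.8 m) = ½×25.03×3.8 = 47.55. P₂ (3.8–9.4 m) = ½(25.03+43.35)×5.6 = 191.5.
P_w = ½ γ_w h₂² = 0.5×9.81×5.6² = 153.8. Total = 47.55+191.5+153.8 = 392.8 kN/m.

393 kN/m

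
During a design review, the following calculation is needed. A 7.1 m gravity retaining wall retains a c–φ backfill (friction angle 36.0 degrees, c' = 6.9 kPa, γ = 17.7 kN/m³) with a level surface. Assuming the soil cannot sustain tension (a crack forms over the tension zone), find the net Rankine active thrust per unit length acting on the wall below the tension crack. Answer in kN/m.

71.3 kN/m

K_a = 0.2596; √K_a = 0.5095.
Tension-crack depth z_c = 2c/(γ√K_a) = 2×6.9/(17.7×0.5095) = 1.530 m.
σ_a at base = K_a γ H − 2c√K_a = 0.2596×17.7×7.1 − 2×6.9×0.5095 = 25.59 kPa.
P_a = ½ × 25.59 × (H − z_c) = 0.5×25.59×5.570 = 71.28 kN/m.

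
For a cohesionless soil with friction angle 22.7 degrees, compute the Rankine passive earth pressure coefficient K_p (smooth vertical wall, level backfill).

2.26

K_p = (1 + sin φ)/(1 − sin φ) = tan²(45° + 22.7°/2) = 2.257.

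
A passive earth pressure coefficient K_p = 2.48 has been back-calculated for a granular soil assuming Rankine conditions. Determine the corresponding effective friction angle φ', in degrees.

K_p = (1+sin φ)/(1−sin φ) ⇒ sin φ = (K_p − 1)/(K_p + 1) = 0.4253.
φ = arcsin(0.4253) = 25.17°.

25.2°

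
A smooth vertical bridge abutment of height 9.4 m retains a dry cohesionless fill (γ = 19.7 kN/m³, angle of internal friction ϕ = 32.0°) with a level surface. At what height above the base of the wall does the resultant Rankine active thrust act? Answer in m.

K_a = 0.3073.
The pressure distribution is triangular, so the resultant acts at H/3 above the base = 9.4/3 = 3.133 m.

3.13 m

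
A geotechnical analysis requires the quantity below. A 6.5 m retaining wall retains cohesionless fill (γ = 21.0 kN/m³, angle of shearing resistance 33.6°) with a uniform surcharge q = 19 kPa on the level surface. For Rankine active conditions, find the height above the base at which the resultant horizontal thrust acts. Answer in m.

K_a = 0.2875.
Triangular part P₁ = ½K_aγH² = 127.5 at H/3 = 2.167 m; rectangular part P₂ = K_a q H = 35.51 at H/2 = 3.250 m.
ȳ = (P₁·2.167 + P₂·3.250)/(P₁+P₂) = 2.403 m.

2.40 m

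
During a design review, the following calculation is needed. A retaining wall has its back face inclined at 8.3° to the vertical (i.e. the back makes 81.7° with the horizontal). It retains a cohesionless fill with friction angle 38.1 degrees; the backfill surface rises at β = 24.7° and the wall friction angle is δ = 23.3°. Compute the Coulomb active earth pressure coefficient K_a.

K_a = sin²(α+φ) / [sin²α · sin(α−δ) · (1 + √{sin(φ+δ)sin(φ−β) / (sin(α−δ)sin(α+β))})²].
With α = 81.7°, φ = 38.1°, δ = 23.3°, β = 24.7°: K_a = 0.4018.

0.402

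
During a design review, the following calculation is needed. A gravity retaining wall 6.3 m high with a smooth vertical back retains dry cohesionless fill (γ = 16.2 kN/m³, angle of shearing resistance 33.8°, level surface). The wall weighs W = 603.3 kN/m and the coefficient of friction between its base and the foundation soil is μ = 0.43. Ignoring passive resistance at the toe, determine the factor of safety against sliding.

K_a = tan²(45° − 33.8°/2) = 0.2851.
P_a = ½K_aγH² = 0.5×0.2851×16.2×6.3² = 91.66 kN/m, acting at H/3 = 2.100 m above the base.
FS_sliding = μW / P_a = 0.43×603.3 / 91.66 = 2.830.

2.83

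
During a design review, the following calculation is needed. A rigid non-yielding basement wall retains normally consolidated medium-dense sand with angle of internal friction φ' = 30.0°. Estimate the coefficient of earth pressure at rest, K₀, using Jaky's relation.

K₀ = 1 − sin φ' = 1 − sin 30.0° = 0.5000.

0.500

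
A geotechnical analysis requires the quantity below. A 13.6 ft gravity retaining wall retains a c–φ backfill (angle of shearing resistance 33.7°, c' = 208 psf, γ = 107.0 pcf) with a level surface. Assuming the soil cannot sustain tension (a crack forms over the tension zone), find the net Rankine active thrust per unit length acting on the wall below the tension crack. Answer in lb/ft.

K_a = 0.2863; √K_a = 0.5351.
Tension-crack depth z_c = 2c/(γ√K_a) = 2×208/(107.0×0.5351) = 7.266 ft.
σ_a at base = K_a γ H − 2c√K_a = 0.2863×107.0×13.6 − 2×208×0.5351 = 194.0 psf.
P_a = ½ × 194.0 × (H − z_c) = 0.5×194.0×6.334 = 614.5 lb/ft.

615 lb/ft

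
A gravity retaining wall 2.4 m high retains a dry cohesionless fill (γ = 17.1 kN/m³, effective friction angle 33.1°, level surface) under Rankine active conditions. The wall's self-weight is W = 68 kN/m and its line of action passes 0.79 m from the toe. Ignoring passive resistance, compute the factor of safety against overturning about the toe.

4.64

K_a = tan²(45° − 33.1°/2) = 0.2936.
P_a = ½K_aγH² = 0.5×0.2936×17.1×2.4² = 14.46 kN/m, acting at H/3 = 0.8000 m above the base.
Overturning moment M_o = P_a × H/3 = 14.46 × 0.8000 = 11.57.
Resisting moment M_r = W × 0.79 = 68 × 0.79 = 53.72.
FS_overturning = M_r/M_o = 53.72/11.57 = 4.644.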